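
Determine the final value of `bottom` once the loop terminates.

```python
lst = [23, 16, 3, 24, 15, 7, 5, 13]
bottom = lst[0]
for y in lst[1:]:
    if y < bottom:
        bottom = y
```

Let's trace through this code step by step.

Initialize: lst = [23, 16, 3, 24, 15, 7, 5, 13]
Initialize: bottom = 23
Entering loop: for y in lst[1:]:
After iteration 1: y = 16, bottom = 16
After iteration 2: y = 3, bottom = 3
After iteration 3: y = 24, bottom = 3
After iteration 4: y = 15, bottom = 3
After iteration 5: y = 7, bottom = 3
After iteration 6: y = 5, bottom = 3
After iteration 7: y = 13, bottom = 3
Loop ends.

Final answer: 3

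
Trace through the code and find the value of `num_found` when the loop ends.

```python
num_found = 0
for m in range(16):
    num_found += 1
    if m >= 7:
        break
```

Let's trace through this code step by step.

Initialize: num_found = 0
Entering loop: for m in range(16):
After iteration 1: m = 0, num_found = 1
After iteration 2: m = 1, num_found = 2
After iteration 3: m = 2, num_found = 3
After iteration 4: m = 3, num_found = 4
After iteration 5: m = 4, num_found = 5
After iteration 6: m = 5, num_found = 6
After iteration 7: m = 6, num_found = 7
After iteration 8: m = 7, num_found = 8
Loop ends.

Final answer: 8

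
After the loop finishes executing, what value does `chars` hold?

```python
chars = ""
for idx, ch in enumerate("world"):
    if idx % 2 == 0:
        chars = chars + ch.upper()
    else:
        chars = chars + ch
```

Let's trace through this code step by step.

Initialize: chars = ''
Entering loop: for idx, ch in enumerate("world"):
After iteration 1: idx = 0, ch = 'w', chars = 'W'
After iteration 2: idx = 1, ch = 'o', chars = 'Wo'
After iteration 3: idx = 2, ch = 'r', chars = 'WoR'
After iteration 4: idx = 3, ch = 'l', chars = 'WoRl'
After iteration 5: idx = 4, ch = 'd', chars = 'WoRlD'
Loop ends.

Final answer: 'WoRlD'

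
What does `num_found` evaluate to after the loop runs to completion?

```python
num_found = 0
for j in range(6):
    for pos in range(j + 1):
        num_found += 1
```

Let's trace through this code step by step.

Initialize: num_found = 0
Entering loop: for j in range(6):
After iteration 1: j = 0, num_found = 1, pos = 0
After iteration 2: j = 1, num_found = 3, pos = 1
After iteration 3: j = 2, num_found = 6, pos = 2
After iteration 4: j = 3, num_found = 10, pos = 3
After iteration 5: j = 4, num_found = 15, pos = 4
After iteration 6: j = 5, num_found = 21, pos = 5
Loop ends.

Final answer: 21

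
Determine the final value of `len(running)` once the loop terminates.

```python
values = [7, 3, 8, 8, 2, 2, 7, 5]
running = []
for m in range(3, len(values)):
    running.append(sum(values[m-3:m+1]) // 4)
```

Let's trace through this code step by step.

Initialize: values = [7, 3, 8, 8, 2, 2, 7, 5]
Initialize: running = []
Entering loop: for m in range(3, len(values)):
After iteration 1: m = 3, running = [6]
After iteration 2: m = 4, running = [6, 5]
After iteration 3: m = 5, running = [6, 5, 5]
After iteration 4: m = 6, running = [6, 5, 5, 4]
After iteration 5: m = 7, running = [6, 5, 5, 4, 4]
Loop ends.
len(running) = 5

Final answer: 5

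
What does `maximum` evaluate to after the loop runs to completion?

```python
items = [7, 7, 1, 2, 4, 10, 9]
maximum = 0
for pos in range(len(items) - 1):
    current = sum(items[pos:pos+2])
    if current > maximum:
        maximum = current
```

Let's trace through this code step by step.

Initialize: items = [7, 7, 1, 2, 4, 10, 9]
Initialize: maximum = 0
Entering loop: for pos in range(len(items) - 1):
After iteration 1: pos = 0, maximum = 14, current = 14
After iteration 2: pos = 1, maximum = 14, current = 8
After iteration 3: pos = 2, maximum = 14, current = 3
After iteration 4: pos = 3, maximum = 14, current = 6
After iteration 5: pos = 4, maximum = 14, current = 14
After iteration 6: pos = 5, maximum = 19, current = 19
Loop ends.

Final answer: 19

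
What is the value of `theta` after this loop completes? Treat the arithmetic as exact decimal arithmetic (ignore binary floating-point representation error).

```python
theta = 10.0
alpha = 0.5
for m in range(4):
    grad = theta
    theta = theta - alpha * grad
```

Let's trace through this code step by step.

Initialize: theta = 10.0
Initialize: alpha = 0.5
Entering loop: for m in range(4):
After iteration 1: m = 0, theta = 5.0, grad = 10.0
After iteration 2: m = 1, theta = 2.5, grad = 5.0
After iteration 3: m = 2, theta = 1.25, grad = 2.5
After iteration 4: m = 3, theta = 0.625, grad = 1.25
Loop ends.

Final answer: 0.625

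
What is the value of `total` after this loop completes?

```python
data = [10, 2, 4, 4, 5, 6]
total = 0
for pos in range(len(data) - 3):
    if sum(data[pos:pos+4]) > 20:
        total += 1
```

Let's trace through this code step by step.

Initialize: data = [10, 2, 4, 4, 5, 6]
Initialize: total = 0
Entering loop: for pos in range(len(data) - 3):
After iteration 1: pos = 0, total = 0
After iteration 2: pos = 1, total = 0
After iteration 3: pos = 2, total = 0
Loop ends.

Final answer: 0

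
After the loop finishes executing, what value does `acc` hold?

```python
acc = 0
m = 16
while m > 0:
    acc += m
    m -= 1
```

Let's trace through this code step by step.

Initialize: acc = 0
Initialize: m = 16
Entering loop: while m > 0:
After iteration 1: acc = 16, m = 15
After iteration 2: acc = 31, m = 14
After iteration 3: acc = 45, m = 13
After iteration 4: acc = 58, m = 12
After iteration 5: acc = 70, m = 11
After iteration 6: acc = 81, m = 10
After iteration 7: acc = 91, m = 9
After iteration 8: acc = 100, m = 8
After iteration 9: acc = 108, m = 7
After iteration 10: acc = 115, m = 6
After iteration 11: acc = 121, m = 5
After iteration 12: acc = 126, m = 4
After iteration 13: acc = 130, m = 3
After iteration 14: acc = 133, m = 2
After iteration 15: acc = 135, m = 1
After iteration 16: acc = 136, m = 0
Loop ends.

Final answer: 136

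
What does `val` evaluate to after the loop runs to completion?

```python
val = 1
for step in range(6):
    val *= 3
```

Let's trace through this code step by step.

Initialize: val = 1
Entering loop: for step in range(6):
After iteration 1: step = 0, val = 3
After iteration 2: step = 1, val = 9
After iteration 3: step = 2, val = 27
After iteration 4: step = 3, val = 81
After iteration 5: step = 4, val = 243
After iteration 6: step = 5, val = 729
Loop ends.

Final answer: 729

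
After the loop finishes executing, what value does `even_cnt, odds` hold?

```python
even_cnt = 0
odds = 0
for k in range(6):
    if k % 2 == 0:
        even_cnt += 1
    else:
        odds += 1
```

Let's trace through this code step by step.

Initialize: even_cnt = 0
Initialize: odds = 0
Entering loop: for k in range(6):
After iteration 1: k = 0, even_cnt = 1, odds = 0
After iteration 2: k = 1, even_cnt = 1, odds = 1
After iteration 3: k = 2, even_cnt = 2, odds = 1
After iteration 4: k = 3, even_cnt = 2, odds = 2
After iteration 5: k = 4, even_cnt = 3, odds = 2
After iteration 6: k = 5, even_cnt = 3, odds = 3
Loop ends.

Final answer: 3, 3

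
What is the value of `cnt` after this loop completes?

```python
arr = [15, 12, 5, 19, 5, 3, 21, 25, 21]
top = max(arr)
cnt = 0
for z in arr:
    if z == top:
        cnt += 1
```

Let's trace through this code step by step.

Initialize: arr = [15, 12, 5, 19, 5, 3, 21, 25, 21]
Initialize: top = 25
Initialize: cnt = 0
Entering loop: for z in arr:
After iteration 1: z = 15, cnt = 0
After iteration 2: z = 12, cnt = 0
After iteration 3: z = 5, cnt = 0
After iteration 4: z = 19, cnt = 0
After iteration 5: z = 5, cnt = 0
After iteration 6: z = 3, cnt = 0
After iteration 7: z = 21, cnt = 0
After iteration 8: z = 25, cnt = 1
After iteration 9: z = 21, cnt = 1
Loop ends.

Final answer: 1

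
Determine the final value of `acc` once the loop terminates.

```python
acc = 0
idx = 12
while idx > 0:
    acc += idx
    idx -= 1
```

Let's trace through this code step by step.

Initialize: acc = 0
Initialize: idx = 12
Entering loop: while idx > 0:
After iteration 1: acc = 12, idx = 11
After iteration 2: acc = 23, idx = 10
After iteration 3: acc = 33, idx = 9
After iteration 4: acc = 42, idx = 8
After iteration 5: acc = 50, idx = 7
After iteration 6: acc = 57, idx = 6
After iteration 7: acc = 63, idx = 5
After iteration 8: acc = 68, idx = 4
After iteration 9: acc = 72, idx = 3
After iteration 10: acc = 75, idx = 2
After iteration 11: acc = 77, idx = 1
After iteration 12: acc = 78, idx = 0
Loop ends.

Final answer: 78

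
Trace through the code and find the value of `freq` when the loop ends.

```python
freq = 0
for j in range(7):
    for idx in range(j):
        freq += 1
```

Let's trace through this code step by step.

Initialize: freq = 0
Entering loop: for j in range(7):
After iteration 1: j = 0, freq = 0
After iteration 2: j = 1, freq = 1, idx = 0
After iteration 3: j = 2, freq = 3, idx = 1
After iteration 4: j = 3, freq = 6, idx = 2
After iteration 5: j = 4, freq = 10, idx = 3
After iteration 6: j = 5, freq = 15, idx = 4
After iteration 7: j = 6, freq = 21, idx = 5
Loop ends.

Final answer: 21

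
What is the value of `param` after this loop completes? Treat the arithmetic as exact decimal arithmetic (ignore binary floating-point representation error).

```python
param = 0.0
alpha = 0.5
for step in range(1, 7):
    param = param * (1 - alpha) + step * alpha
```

Let's trace through this code step by step.

Initialize: param = 0.0
Initialize: alpha = 0.5
Entering loop: for step in range(1, 7):
After iteration 1: step = 1, param = 0.5
After iteration 2: step = 2, param = 1.25
After iteration 3: step = 3, param = 2.125
After iteration 4: step = 4, param = 3.0625
After iteration 5: step = 5, param = 4.03125
After iteration 6: step = 6, param = 5.015625
Loop ends.

Final answer: 5.015625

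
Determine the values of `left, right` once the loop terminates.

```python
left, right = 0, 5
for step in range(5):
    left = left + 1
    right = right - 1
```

Let's trace through this code step by step.

Initialize: left = 0
Initialize: right = 5
Entering loop: for step in range(5):
After iteration 1: step = 0, left = 1, right = 4
After iteration 2: step = 1, left = 2, right = 3
After iteration 3: step = 2, left = 3, right = 2
After iteration 4: step = 3, left = 4, right = 1
After iteration 5: step = 4, left = 5, right = 0
Loop ends.

Final answer: 5, 0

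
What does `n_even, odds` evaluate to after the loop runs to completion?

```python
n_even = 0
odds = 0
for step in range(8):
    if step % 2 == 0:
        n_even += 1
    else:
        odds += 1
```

Let's trace through this code step by step.

Initialize: n_even = 0
Initialize: odds = 0
Entering loop: for step in range(8):
After iteration 1: step = 0, n_even = 1, odds = 0
After iteration 2: step = 1, n_even = 1, odds = 1
After iteration 3: step = 2, n_even = 2, odds = 1
After iteration 4: step = 3, n_even = 2, odds = 2
After iteration 5: step = 4, n_even = 3, odds = 2
After iteration 6: step = 5, n_even = 3, odds = 3
After iteration 7: step = 6, n_even = 4, odds = 3
After iteration 8: step = 7, n_even = 4, odds = 4
Loop ends.

Final answer: 4, 4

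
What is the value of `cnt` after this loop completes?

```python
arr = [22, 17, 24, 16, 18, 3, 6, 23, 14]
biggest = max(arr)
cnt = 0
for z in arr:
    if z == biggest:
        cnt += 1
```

Let's trace through this code step by step.

Initialize: arr = [22, 17, 24, 16, 18, 3, 6, 23, 14]
Initialize: biggest = 24
Initialize: cnt = 0
Entering loop: for z in arr:
After iteration 1: z = 22, cnt = 0
After iteration 2: z = 17, cnt = 0
After iteration 3: z = 24, cnt = 1
After iteration 4: z = 16, cnt = 1
After iteration 5: z = 18, cnt = 1
After iteration 6: z = 3, cnt = 1
After iteration 7: z = 6, cnt = 1
After iteration 8: z = 23, cnt = 1
After iteration 9: z = 14, cnt = 1
Loop ends.

Final answer: 1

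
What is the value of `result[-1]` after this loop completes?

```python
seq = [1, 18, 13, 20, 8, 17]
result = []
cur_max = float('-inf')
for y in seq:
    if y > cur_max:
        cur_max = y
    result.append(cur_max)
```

Let's trace through this code step by step.

Initialize: seq = [1, 18, 13, 20, 8, 17]
Initialize: result = []
Initialize: cur_max = -inf
Entering loop: for y in seq:
After iteration 1: y = 1, result = [1], cur_max = 1
After iteration 2: y = 18, result = [1, 18], cur_max = 18
After iteration 3: y = 13, result = [1, 18, 18], cur_max = 18
After iteration 4: y = 20, result = [1, 18, 18, 20], cur_max = 20
After iteration 5: y = 8, result = [1, 18, 18, 20, 20], cur_max = 20
After iteration 6: y = 17, result = [1, 18, 18, 20, 20, 20], cur_max = 20
Loop ends.
result[-1] = 20

Final answer: 20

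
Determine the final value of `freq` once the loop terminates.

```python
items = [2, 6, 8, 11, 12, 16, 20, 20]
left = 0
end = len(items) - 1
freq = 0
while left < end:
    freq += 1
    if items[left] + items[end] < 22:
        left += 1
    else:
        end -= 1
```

Let's trace through this code step by step.

Initialize: items = [2, 6, 8, 11, 12, 16, 20, 20]
Initialize: left = 0
Initialize: end = 7
Initialize: freq = 0
Entering loop: while left < end:
After iteration 1: left = 0, end = 6, freq = 1
After iteration 2: left = 0, end = 5, freq = 2
After iteration 3: left = 1, end = 5, freq = 3
After iteration 4: left = 1, end = 4, freq = 4
After iteration 5: left = 2, end = 4, freq = 5
After iteration 6: left = 3, end = 4, freq = 6
After iteration 7: left = 3, end = 3, freq = 7
Loop ends.

Final answer: 7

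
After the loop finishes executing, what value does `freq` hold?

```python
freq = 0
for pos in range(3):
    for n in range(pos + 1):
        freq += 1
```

Let's trace through this code step by step.

Initialize: freq = 0
Entering loop: for pos in range(3):
After iteration 1: pos = 0, freq = 1, n = 0
After iteration 2: pos = 1, freq = 3, n = 1
After iteration 3: pos = 2, freq = 6, n = 2
Loop ends.

Final answer: 6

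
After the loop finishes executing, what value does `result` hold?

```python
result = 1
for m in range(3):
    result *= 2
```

Let's trace through this code step by step.

Initialize: result = 1
Entering loop: for m in range(3):
After iteration 1: m = 0, result = 2
After iteration 2: m = 1, result = 4
After iteration 3: m = 2, result = 8
Loop ends.

Final answer: 8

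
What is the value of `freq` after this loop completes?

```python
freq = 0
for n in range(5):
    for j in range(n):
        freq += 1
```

Let's trace through this code step by step.

Initialize: freq = 0
Entering loop: for n in range(5):
After iteration 1: n = 0, freq = 0
After iteration 2: n = 1, freq = 1, j = 0
After iteration 3: n = 2, freq = 3, j = 1
After iteration 4: n = 3, freq = 6, j = 2
After iteration 5: n = 4, freq = 10, j = 3
Loop ends.

Final answer: 10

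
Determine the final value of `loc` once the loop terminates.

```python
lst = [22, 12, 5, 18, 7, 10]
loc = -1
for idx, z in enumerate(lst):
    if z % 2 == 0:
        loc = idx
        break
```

Let's trace through this code step by step.

Initialize: lst = [22, 12, 5, 18, 7, 10]
Initialize: loc = -1
Entering loop: for idx, z in enumerate(lst):
After iteration 1: idx = 0, z = 22, loc = 0
Loop ends.

Final answer: 0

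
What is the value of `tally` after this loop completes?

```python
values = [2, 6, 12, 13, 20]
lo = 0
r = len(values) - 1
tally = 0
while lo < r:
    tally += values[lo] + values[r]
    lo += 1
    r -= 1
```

Let's trace through this code step by step.

Initialize: values = [2, 6, 12, 13, 20]
Initialize: lo = 0
Initialize: r = 4
Initialize: tally = 0
Entering loop: while lo < r:
After iteration 1: lo = 1, r = 3, tally = 22
After iteration 2: lo = 2, r = 2, tally = 41
Loop ends.

Final answer: 41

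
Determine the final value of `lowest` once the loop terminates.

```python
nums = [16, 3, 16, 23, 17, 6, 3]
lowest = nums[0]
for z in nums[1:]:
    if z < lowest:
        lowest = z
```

Let's trace through this code step by step.

Initialize: nums = [16, 3, 16, 23, 17, 6, 3]
Initialize: lowest = 16
Entering loop: for z in nums[1:]:
After iteration 1: z = 3, lowest = 3
After iteration 2: z = 16, lowest = 3
After iteration 3: z = 23, lowest = 3
After iteration 4: z = 17, lowest = 3
After iteration 5: z = 6, lowest = 3
After iteration 6: z = 3, lowest = 3
Loop ends.

Final answer: 3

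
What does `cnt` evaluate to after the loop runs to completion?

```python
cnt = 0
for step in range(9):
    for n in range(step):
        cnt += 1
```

Let's trace through this code step by step.

Initialize: cnt = 0
Entering loop: for step in range(9):
After iteration 1: step = 0, cnt = 0
After iteration 2: step = 1, cnt = 1, n = 0
After iteration 3: step = 2, cnt = 3, n = 1
After iteration 4: step = 3, cnt = 6, n = 2
After iteration 5: step = 4, cnt = 10, n = 3
After iteration 6: step = 5, cnt = 15, n = 4
After iteration 7: step = 6, cnt = 21, n = 5
After iteration 8: step = 7, cnt = 28, n = 6
After iteration 9: step = 8, cnt = 36, n = 7
Loop ends.

Final answer: 36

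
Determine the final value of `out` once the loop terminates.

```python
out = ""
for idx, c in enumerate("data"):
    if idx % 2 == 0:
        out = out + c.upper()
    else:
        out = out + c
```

Let's trace through this code step by step.

Initialize: out = ''
Entering loop: for idx, c in enumerate("data"):
After iteration 1: idx = 0, c = 'd', out = 'D'
After iteration 2: idx = 1, c = 'a', out = 'Da'
After iteration 3: idx = 2, c = 't', out = 'DaT'
After iteration 4: idx = 3, c = 'a', out = 'DaTa'
Loop ends.

Final answer: 'DaTa'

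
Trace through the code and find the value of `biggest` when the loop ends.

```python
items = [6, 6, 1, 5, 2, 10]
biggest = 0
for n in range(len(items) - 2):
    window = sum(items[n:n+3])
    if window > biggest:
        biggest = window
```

Let's trace through this code step by step.

Initialize: items = [6, 6, 1, 5, 2, 10]
Initialize: biggest = 0
Entering loop: for n in range(len(items) - 2):
After iteration 1: n = 0, biggest = 13, window = 13
After iteration 2: n = 1, biggest = 13, window = 12
After iteration 3: n = 2, biggest = 13, window = 8
After iteration 4: n = 3, biggest = 17, window = 17
Loop ends.

Final answer: 17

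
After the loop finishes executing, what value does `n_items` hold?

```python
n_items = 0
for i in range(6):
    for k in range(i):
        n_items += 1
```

Let's trace through this code step by step.

Initialize: n_items = 0
Entering loop: for i in range(6):
After iteration 1: i = 0, n_items = 0
After iteration 2: i = 1, n_items = 1, k = 0
After iteration 3: i = 2, n_items = 3, k = 1
After iteration 4: i = 3, n_items = 6, k = 2
After iteration 5: i = 4, n_items = 10, k = 3
After iteration 6: i = 5, n_items = 15, k = 4
Loop ends.

Final answer: 15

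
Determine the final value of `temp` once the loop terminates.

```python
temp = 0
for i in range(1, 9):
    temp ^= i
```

Let's trace through this code step by step.

Initialize: temp = 0
Entering loop: for i in range(1, 9):
After iteration 1: i = 1, temp = 1
After iteration 2: i = 2, temp = 3
After iteration 3: i = 3, temp = 0
After iteration 4: i = 4, temp = 4
After iteration 5: i = 5, temp = 1
After iteration 6: i = 6, temp = 7
After iteration 7: i = 7, temp = 0
After iteration 8: i = 8, temp = 8
Loop ends.

Final answer: 8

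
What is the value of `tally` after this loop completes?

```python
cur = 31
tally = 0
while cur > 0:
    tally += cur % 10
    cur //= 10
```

Let's trace through this code step by step.

Initialize: cur = 31
Initialize: tally = 0
Entering loop: while cur > 0:
After iteration 1: cur = 3, tally = 1
After iteration 2: cur = 0, tally = 4
Loop ends.

Final answer: 4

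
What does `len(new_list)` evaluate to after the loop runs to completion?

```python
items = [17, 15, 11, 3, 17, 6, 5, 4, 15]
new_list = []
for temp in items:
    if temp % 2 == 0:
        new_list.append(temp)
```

Let's trace through this code step by step.

Initialize: items = [17, 15, 11, 3, 17, 6, 5, 4, 15]
Initialize: new_list = []
Entering loop: for temp in items:
After iteration 1: temp = 17, new_list = []
After iteration 2: temp = 15, new_list = []
After iteration 3: temp = 11, new_list = []
After iteration 4: temp = 3, new_list = []
After iteration 5: temp = 17, new_list = []
After iteration 6: temp = 6, new_list = [6]
After iteration 7: temp = 5, new_list = [6]
After iteration 8: temp = 4, new_list = [6, 4]
After iteration 9: temp = 15, new_list = [6, 4]
Loop ends.
len(new_list) = 2

Final answer: 2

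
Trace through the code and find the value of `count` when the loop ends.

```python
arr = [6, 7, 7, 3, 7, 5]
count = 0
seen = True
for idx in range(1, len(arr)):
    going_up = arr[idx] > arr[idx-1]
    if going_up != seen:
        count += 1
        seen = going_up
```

Let's trace through this code step by step.

Initialize: arr = [6, 7, 7, 3, 7, 5]
Initialize: count = 0
Initialize: seen = True
Entering loop: for idx in range(1, len(arr)):
After iteration 1: idx = 1, count = 0, seen = True, going_up = True
After iteration 2: idx = 2, count = 1, seen = False, going_up = False
After iteration 3: idx = 3, count = 1, seen = False, going_up = False
After iteration 4: idx = 4, count = 2, seen = True, going_up = True
After iteration 5: idx = 5, count = 3, seen = False, going_up = False
Loop ends.

Final answer: 3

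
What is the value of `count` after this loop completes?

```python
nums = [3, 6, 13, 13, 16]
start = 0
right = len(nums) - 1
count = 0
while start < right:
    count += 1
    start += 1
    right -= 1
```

Let's trace through this code step by step.

Initialize: nums = [3, 6, 13, 13, 16]
Initialize: start = 0
Initialize: right = 4
Initialize: count = 0
Entering loop: while start < right:
After iteration 1: start = 1, right = 3, count = 1
After iteration 2: start = 2, right = 2, count = 2
Loop ends.

Final answer: 2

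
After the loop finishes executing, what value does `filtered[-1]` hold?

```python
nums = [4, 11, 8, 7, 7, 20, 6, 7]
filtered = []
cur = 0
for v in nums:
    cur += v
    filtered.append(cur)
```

Let's trace through this code step by step.

Initialize: nums = [4, 11, 8, 7, 7, 20, 6, 7]
Initialize: filtered = []
Initialize: cur = 0
Entering loop: for v in nums:
After iteration 1: v = 4, filtered = [4], cur = 4
After iteration 2: v = 11, filtered = [4, 15], cur = 15
After iteration 3: v = 8, filtered = [4, 15, 23], cur = 23
After iteration 4: v = 7, filtered = [4, 15, 23, 30], cur = 30
After iteration 5: v = 7, filtered = [4, 15, 23, 30, 37], cur = 37
After iteration 6: v = 20, filtered = [4, 15, 23, 30, 37, 57], cur = 57
After iteration 7: v = 6, filtered = [4, 15, 23, 30, 37, 57, 63], cur = 63
After iteration 8: v = 7, filtered = [4, 15, 23, 30, 37, 57, 63, 70], cur = 70
Loop ends.
filtered[-1] = 70

Final answer: 70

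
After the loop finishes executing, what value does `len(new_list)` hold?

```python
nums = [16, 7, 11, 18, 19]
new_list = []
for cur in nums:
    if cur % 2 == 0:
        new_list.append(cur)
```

Let's trace through this code step by step.

Initialize: nums = [16, 7, 11, 18, 19]
Initialize: new_list = []
Entering loop: for cur in nums:
After iteration 1: cur = 16, new_list = [16]
After iteration 2: cur = 7, new_list = [16]
After iteration 3: cur = 11, new_list = [16]
After iteration 4: cur = 18, new_list = [16, 18]
After iteration 5: cur = 19, new_list = [16, 18]
Loop ends.
len(new_list) = 2

Final answer: 2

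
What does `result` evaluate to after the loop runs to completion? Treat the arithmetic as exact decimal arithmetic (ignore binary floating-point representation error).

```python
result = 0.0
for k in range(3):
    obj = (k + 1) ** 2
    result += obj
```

Let's trace through this code step by step.

Initialize: result = 0.0
Entering loop: for k in range(3):
After iteration 1: k = 0, result = 1.0, obj = 1
After iteration 2: k = 1, result = 5.0, obj = 4
After iteration 3: k = 2, result = 14.0, obj = 9
Loop ends.

Final answer: 14.0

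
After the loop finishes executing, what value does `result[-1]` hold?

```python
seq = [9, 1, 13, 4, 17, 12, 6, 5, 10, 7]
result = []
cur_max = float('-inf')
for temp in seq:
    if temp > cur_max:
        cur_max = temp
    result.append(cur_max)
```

Let's trace through this code step by step.

Initialize: seq = [9, 1, 13, 4, 17, 12, 6, 5, 10, 7]
Initialize: result = []
Initialize: cur_max = -inf
Entering loop: for temp in seq:
After iteration 1: temp = 9, result = [9], cur_max = 9
After iteration 2: temp = 1, result = [9, 9], cur_max = 9
After iteration 3: temp = 13, result = [9, 9, 13], cur_max = 13
After iteration 4: temp = 4, result = [9, 9, 13, 13], cur_max = 13
After iteration 5: temp = 17, result = [9, 9, 13, 13, 17], cur_max = 17
After iteration 6: temp = 12, result = [9, 9, 13, 13, 17, 17], cur_max = 17
After iteration 7: temp = 6, result = [9, 9, 13, 13, 17, 17, 17], cur_max = 17
After iteration 8: temp = 5, result = [9, 9, 13, 13, 17, 17, 17, 17], cur_max = 17
After iteration 9: temp = 10, result = [9, 9, 13, 13, 17, 17, 17, 17, 17], cur_max = 17
After iteration 10: temp = 7, result = [9, 9, 13, 13, 17, 17, 17, 17, 17, 17], cur_max = 17
Loop ends.
result[-1] = 17

Final answer: 17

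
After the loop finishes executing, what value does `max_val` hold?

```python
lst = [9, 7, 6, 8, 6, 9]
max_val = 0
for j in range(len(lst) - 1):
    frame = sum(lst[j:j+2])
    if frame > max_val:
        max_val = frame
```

Let's trace through this code step by step.

Initialize: lst = [9, 7, 6, 8, 6, 9]
Initialize: max_val = 0
Entering loop: for j in range(len(lst) - 1):
After iteration 1: j = 0, max_val = 16, frame = 16
After iteration 2: j = 1, max_val = 16, frame = 13
After iteration 3: j = 2, max_val = 16, frame = 14
After iteration 4: j = 3, max_val = 16, frame = 14
After iteration 5: j = 4, max_val = 16, frame = 15
Loop ends.

Final answer: 16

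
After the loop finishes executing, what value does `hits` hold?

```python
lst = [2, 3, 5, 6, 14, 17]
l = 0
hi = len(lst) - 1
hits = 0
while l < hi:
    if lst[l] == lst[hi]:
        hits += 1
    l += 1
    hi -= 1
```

Let's trace through this code step by step.

Initialize: lst = [2, 3, 5, 6, 14, 17]
Initialize: l = 0
Initialize: hi = 5
Initialize: hits = 0
Entering loop: while l < hi:
After iteration 1: l = 1, hi = 4, hits = 0
After iteration 2: l = 2, hi = 3, hits = 0
After iteration 3: l = 3, hi = 2, hits = 0
Loop ends.

Final answer: 0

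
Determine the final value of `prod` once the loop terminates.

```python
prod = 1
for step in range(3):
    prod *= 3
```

Let's trace through this code step by step.

Initialize: prod = 1
Entering loop: for step in range(3):
After iteration 1: step = 0, prod = 3
After iteration 2: step = 1, prod = 9
After iteration 3: step = 2, prod = 27
Loop ends.

Final answer: 27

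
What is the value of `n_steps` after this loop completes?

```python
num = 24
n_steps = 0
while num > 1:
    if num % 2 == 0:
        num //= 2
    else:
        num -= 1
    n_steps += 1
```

Let's trace through this code step by step.

Initialize: num = 24
Initialize: n_steps = 0
Entering loop: while num > 1:
After iteration 1: num = 12, n_steps = 1
After iteration 2: num = 6, n_steps = 2
After iteration 3: num = 3, n_steps = 3
After iteration 4: num = 2, n_steps = 4
After iteration 5: num = 1, n_steps = 5
Loop ends.

Final answer: 5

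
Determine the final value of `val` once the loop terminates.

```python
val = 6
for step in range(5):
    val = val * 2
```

Let's trace through this code step by step.

Initialize: val = 6
Entering loop: for step in range(5):
After iteration 1: step = 0, val = 12
After iteration 2: step = 1, val = 24
After iteration 3: step = 2, val = 48
After iteration 4: step = 3, val = 96
After iteration 5: step = 4, val = 192
Loop ends.

Final answer: 192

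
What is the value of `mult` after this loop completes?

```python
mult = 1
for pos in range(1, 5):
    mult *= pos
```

Let's trace through this code step by step.

Initialize: mult = 1
Entering loop: for pos in range(1, 5):
After iteration 1: pos = 1, mult = 1
After iteration 2: pos = 2, mult = 2
After iteration 3: pos = 3, mult = 6
After iteration 4: pos = 4, mult = 24
Loop ends.

Final answer: 24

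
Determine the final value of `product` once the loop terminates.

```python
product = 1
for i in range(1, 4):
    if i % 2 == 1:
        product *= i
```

Let's trace through this code step by step.

Initialize: product = 1
Entering loop: for i in range(1, 4):
After iteration 1: i = 1, product = 1
After iteration 2: i = 2, product = 1
After iteration 3: i = 3, product = 3
Loop ends.

Final answer: 3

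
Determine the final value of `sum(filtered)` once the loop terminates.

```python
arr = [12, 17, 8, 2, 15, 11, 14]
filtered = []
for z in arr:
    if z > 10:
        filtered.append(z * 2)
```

Let's trace through this code step by step.

Initialize: arr = [12, 17, 8, 2, 15, 11, 14]
Initialize: filtered = []
Entering loop: for z in arr:
After iteration 1: z = 12, filtered = [24]
After iteration 2: z = 17, filtered = [24, 34]
After iteration 3: z = 8, filtered = [24, 34]
After iteration 4: z = 2, filtered = [24, 34]
After iteration 5: z = 15, filtered = [24, 34, 30]
After iteration 6: z = 11, filtered = [24, 34, 30, 22]
After iteration 7: z = 14, filtered = [24, 34, 30, 22, 28]
Loop ends.
sum(filtered) = 138

Final answer: 138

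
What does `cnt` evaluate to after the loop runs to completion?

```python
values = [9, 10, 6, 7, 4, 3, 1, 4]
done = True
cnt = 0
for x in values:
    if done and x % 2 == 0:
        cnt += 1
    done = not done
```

Let's trace through this code step by step.

Initialize: values = [9, 10, 6, 7, 4, 3, 1, 4]
Initialize: done = True
Initialize: cnt = 0
Entering loop: for x in values:
After iteration 1: x = 9, done = False, cnt = 0
After iteration 2: x = 10, done = True, cnt = 0
After iteration 3: x = 6, done = False, cnt = 1
After iteration 4: x = 7, done = True, cnt = 1
After iteration 5: x = 4, done = False, cnt = 2
After iteration 6: x = 3, done = True, cnt = 2
After iteration 7: x = 1, done = False, cnt = 2
After iteration 8: x = 4, done = True, cnt = 2
Loop ends.

Final answer: 2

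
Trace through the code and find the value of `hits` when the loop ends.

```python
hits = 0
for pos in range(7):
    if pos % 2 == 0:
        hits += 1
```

Let's trace through this code step by step.

Initialize: hits = 0
Entering loop: for pos in range(7):
After iteration 1: pos = 0, hits = 1
After iteration 2: pos = 1, hits = 1
After iteration 3: pos = 2, hits = 2
After iteration 4: pos = 3, hits = 2
After iteration 5: pos = 4, hits = 3
After iteration 6: pos = 5, hits = 3
After iteration 7: pos = 6, hits = 4
Loop ends.

Final answer: 4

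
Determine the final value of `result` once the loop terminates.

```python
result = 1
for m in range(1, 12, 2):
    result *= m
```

Let's trace through this code step by step.

Initialize: result = 1
Entering loop: for m in range(1, 12, 2):
After iteration 1: m = 1, result = 1
After iteration 2: m = 3, result = 3
After iteration 3: m = 5, result = 15
After iteration 4: m = 7, result = 105
After iteration 5: m = 9, result = 945
After iteration 6: m = 11, result = 10395
Loop ends.

Final answer: 10395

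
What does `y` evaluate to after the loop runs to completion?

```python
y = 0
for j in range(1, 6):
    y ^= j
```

Let's trace through this code step by step.

Initialize: y = 0
Entering loop: for j in range(1, 6):
After iteration 1: j = 1, y = 1
After iteration 2: j = 2, y = 3
After iteration 3: j = 3, y = 0
After iteration 4: j = 4, y = 4
After iteration 5: j = 5, y = 1
Loop ends.

Final answer: 1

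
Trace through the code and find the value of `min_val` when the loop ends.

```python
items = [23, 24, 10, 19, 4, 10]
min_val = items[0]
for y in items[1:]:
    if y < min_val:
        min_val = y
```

Let's trace through this code step by step.

Initialize: items = [23, 24, 10, 19, 4, 10]
Initialize: min_val = 23
Entering loop: for y in items[1:]:
After iteration 1: y = 24, min_val = 23
After iteration 2: y = 10, min_val = 10
After iteration 3: y = 19, min_val = 10
After iteration 4: y = 4, min_val = 4
After iteration 5: y = 10, min_val = 4
Loop ends.

Final answer: 4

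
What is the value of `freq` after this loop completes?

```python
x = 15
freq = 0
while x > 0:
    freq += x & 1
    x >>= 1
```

Let's trace through this code step by step.

Initialize: x = 15
Initialize: freq = 0
Entering loop: while x > 0:
After iteration 1: x = 7, freq = 1
After iteration 2: x = 3, freq = 2
After iteration 3: x = 1, freq = 3
After iteration 4: x = 0, freq = 4
Loop ends.

Final answer: 4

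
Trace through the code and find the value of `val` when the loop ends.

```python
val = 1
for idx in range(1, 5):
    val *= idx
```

Let's trace through this code step by step.

Initialize: val = 1
Entering loop: for idx in range(1, 5):
After iteration 1: idx = 1, val = 1
After iteration 2: idx = 2, val = 2
After iteration 3: idx = 3, val = 6
After iteration 4: idx = 4, val = 24
Loop ends.

Final answer: 24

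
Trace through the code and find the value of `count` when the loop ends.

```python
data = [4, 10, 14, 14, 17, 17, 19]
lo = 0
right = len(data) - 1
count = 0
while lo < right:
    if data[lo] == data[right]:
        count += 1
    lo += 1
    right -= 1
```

Let's trace through this code step by step.

Initialize: data = [4, 10, 14, 14, 17, 17, 19]
Initialize: lo = 0
Initialize: right = 6
Initialize: count = 0
Entering loop: while lo < right:
After iteration 1: lo = 1, right = 5, count = 0
After iteration 2: lo = 2, right = 4, count = 0
After iteration 3: lo = 3, right = 3, count = 0
Loop ends.

Final answer: 0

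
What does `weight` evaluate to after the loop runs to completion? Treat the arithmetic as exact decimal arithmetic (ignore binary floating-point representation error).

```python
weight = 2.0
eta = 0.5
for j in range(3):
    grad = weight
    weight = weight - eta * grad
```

Let's trace through this code step by step.

Initialize: weight = 2.0
Initialize: eta = 0.5
Entering loop: for j in range(3):
After iteration 1: j = 0, weight = 1.0, grad = 2.0
After iteration 2: j = 1, weight = 0.5, grad = 1.0
After iteration 3: j = 2, weight = 0.25, grad = 0.5
Loop ends.

Final answer: 0.25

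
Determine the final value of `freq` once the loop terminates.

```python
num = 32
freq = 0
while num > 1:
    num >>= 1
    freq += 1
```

Let's trace through this code step by step.

Initialize: num = 32
Initialize: freq = 0
Entering loop: while num > 1:
After iteration 1: num = 16, freq = 1
After iteration 2: num = 8, freq = 2
After iteration 3: num = 4, freq = 3
After iteration 4: num = 2, freq = 4
After iteration 5: num = 1, freq = 5
Loop ends.

Final answer: 5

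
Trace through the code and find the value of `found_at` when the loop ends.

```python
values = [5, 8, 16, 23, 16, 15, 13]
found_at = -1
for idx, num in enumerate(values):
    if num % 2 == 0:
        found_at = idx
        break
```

Let's trace through this code step by step.

Initialize: values = [5, 8, 16, 23, 16, 15, 13]
Initialize: found_at = -1
Entering loop: for idx, num in enumerate(values):
After iteration 1: idx = 0, num = 5, found_at = -1
After iteration 2: idx = 1, num = 8, found_at = 1
Loop ends.

Final answer: 1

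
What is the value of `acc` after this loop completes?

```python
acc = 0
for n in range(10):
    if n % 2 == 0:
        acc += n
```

Let's trace through this code step by step.

Initialize: acc = 0
Entering loop: for n in range(10):
After iteration 1: n = 0, acc = 0
After iteration 2: n = 1, acc = 0
After iteration 3: n = 2, acc = 2
After iteration 4: n = 3, acc = 2
After iteration 5: n = 4, acc = 6
After iteration 6: n = 5, acc = 6
After iteration 7: n = 6, acc = 12
After iteration 8: n = 7, acc = 12
After iteration 9: n = 8, acc = 20
After iteration 10: n = 9, acc = 20
Loop ends.

Final answer: 20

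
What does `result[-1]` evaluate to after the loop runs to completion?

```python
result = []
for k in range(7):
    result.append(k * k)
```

Let's trace through this code step by step.

Initialize: result = []
Entering loop: for k in range(7):
After iteration 1: k = 0, result = [0]
After iteration 2: k = 1, result = [0, 1]
After iteration 3: k = 2, result = [0, 1, 4]
After iteration 4: k = 3, result = [0, 1, 4, 9]
After iteration 5: k = 4, result = [0, 1, 4, 9, 16]
After iteration 6: k = 5, result = [0, 1, 4, 9, 16, 25]
After iteration 7: k = 6, result = [0, 1, 4, 9, 16, 25, 36]
Loop ends.
result[-1] = 36

Final answer: 36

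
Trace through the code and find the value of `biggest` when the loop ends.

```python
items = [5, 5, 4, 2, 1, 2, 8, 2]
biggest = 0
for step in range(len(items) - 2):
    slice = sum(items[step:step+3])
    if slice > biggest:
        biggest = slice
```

Let's trace through this code step by step.

Initialize: items = [5, 5, 4, 2, 1, 2, 8, 2]
Initialize: biggest = 0
Entering loop: for step in range(len(items) - 2):
After iteration 1: step = 0, biggest = 14, slice = 14
After iteration 2: step = 1, biggest = 14, slice = 11
After iteration 3: step = 2, biggest = 14, slice = 7
After iteration 4: step = 3, biggest = 14, slice = 5
After iteration 5: step = 4, biggest = 14, slice = 11
After iteration 6: step = 5, biggest = 14, slice = 12
Loop ends.

Final answer: 14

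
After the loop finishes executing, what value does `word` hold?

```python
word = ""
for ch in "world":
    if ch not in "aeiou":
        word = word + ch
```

Let's trace through this code step by step.

Initialize: word = ''
Entering loop: for ch in "world":
After iteration 1: ch = 'w', word = 'w'
After iteration 2: ch = 'o', word = 'w'
After iteration 3: ch = 'r', word = 'wr'
After iteration 4: ch = 'l', word = 'wrl'
After iteration 5: ch = 'd', word = 'wrld'
Loop ends.

Final answer: 'wrld'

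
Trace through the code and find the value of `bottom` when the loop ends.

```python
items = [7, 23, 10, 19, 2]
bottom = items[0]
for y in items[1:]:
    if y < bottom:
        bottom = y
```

Let's trace through this code step by step.

Initialize: items = [7, 23, 10, 19, 2]
Initialize: bottom = 7
Entering loop: for y in items[1:]:
After iteration 1: y = 23, bottom = 7
After iteration 2: y = 10, bottom = 7
After iteration 3: y = 19, bottom = 7
After iteration 4: y = 2, bottom = 2
Loop ends.

Final answer: 2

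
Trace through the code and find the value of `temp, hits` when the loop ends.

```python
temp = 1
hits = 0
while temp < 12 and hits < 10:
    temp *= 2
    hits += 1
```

Let's trace through this code step by step.

Initialize: temp = 1
Initialize: hits = 0
Entering loop: while temp < 12 and hits < 10:
After iteration 1: temp = 2, hits = 1
After iteration 2: temp = 4, hits = 2
After iteration 3: temp = 8, hits = 3
After iteration 4: temp = 16, hits = 4
Loop ends.

Final answer: 16, 4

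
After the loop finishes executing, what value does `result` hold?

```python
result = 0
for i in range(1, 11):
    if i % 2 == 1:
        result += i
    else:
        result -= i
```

Let's trace through this code step by step.

Initialize: result = 0
Entering loop: for i in range(1, 11):
After iteration 1: i = 1, result = 1
After iteration 2: i = 2, result = -1
After iteration 3: i = 3, result = 2
After iteration 4: i = 4, result = -2
After iteration 5: i = 5, result = 3
After iteration 6: i = 6, result = -3
After iteration 7: i = 7, result = 4
After iteration 8: i = 8, result = -4
After iteration 9: i = 9, result = 5
After iteration 10: i = 10, result = -5
Loop ends.

Final answer: -5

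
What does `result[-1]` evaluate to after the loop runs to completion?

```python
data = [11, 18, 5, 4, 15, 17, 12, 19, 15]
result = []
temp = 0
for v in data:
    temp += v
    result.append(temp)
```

Let's trace through this code step by step.

Initialize: data = [11, 18, 5, 4, 15, 17, 12, 19, 15]
Initialize: result = []
Initialize: temp = 0
Entering loop: for v in data:
After iteration 1: v = 11, result = [11], temp = 11
After iteration 2: v = 18, result = [11, 29], temp = 29
After iteration 3: v = 5, result = [11, 29, 34], temp = 34
After iteration 4: v = 4, result = [11, 29, 34, 38], temp = 38
After iteration 5: v = 15, result = [11, 29, 34, 38, 53], temp = 53
After iteration 6: v = 17, result = [11, 29, 34, 38, 53, 70], temp = 70
After iteration 7: v = 12, result = [11, 29, 34, 38, 53, 70, 82], temp = 82
After iteration 8: v = 19, result = [11, 29, 34, 38, 53, 70, 82, 101], temp = 101
After iteration 9: v = 15, result = [11, 29, 34, 38, 53, 70, 82, 101, 116], temp = 116
Loop ends.
result[-1] = 116

Final answer: 116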